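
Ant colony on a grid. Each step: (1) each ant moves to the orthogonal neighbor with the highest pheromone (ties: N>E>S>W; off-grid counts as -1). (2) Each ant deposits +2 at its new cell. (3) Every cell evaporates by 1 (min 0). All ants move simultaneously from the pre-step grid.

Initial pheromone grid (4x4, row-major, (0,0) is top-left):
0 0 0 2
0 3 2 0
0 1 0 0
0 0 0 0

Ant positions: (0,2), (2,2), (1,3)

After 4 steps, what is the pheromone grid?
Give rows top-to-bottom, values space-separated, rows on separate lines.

After step 1: ants at (0,3),(1,2),(0,3)
  0 0 0 5
  0 2 3 0
  0 0 0 0
  0 0 0 0
After step 2: ants at (1,3),(1,1),(1,3)
  0 0 0 4
  0 3 2 3
  0 0 0 0
  0 0 0 0
After step 3: ants at (0,3),(1,2),(0,3)
  0 0 0 7
  0 2 3 2
  0 0 0 0
  0 0 0 0
After step 4: ants at (1,3),(1,3),(1,3)
  0 0 0 6
  0 1 2 7
  0 0 0 0
  0 0 0 0

0 0 0 6
0 1 2 7
0 0 0 0
0 0 0 0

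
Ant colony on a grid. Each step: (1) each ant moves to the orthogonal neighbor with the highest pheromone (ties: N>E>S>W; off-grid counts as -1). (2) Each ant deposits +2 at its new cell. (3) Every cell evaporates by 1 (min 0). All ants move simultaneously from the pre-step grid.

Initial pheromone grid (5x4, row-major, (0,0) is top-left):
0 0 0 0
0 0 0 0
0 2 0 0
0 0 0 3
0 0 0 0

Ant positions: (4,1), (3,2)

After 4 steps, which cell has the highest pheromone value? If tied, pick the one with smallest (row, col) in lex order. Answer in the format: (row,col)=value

Answer: (3,3)=3

Derivation:
Step 1: ant0:(4,1)->N->(3,1) | ant1:(3,2)->E->(3,3)
  grid max=4 at (3,3)
Step 2: ant0:(3,1)->N->(2,1) | ant1:(3,3)->N->(2,3)
  grid max=3 at (3,3)
Step 3: ant0:(2,1)->N->(1,1) | ant1:(2,3)->S->(3,3)
  grid max=4 at (3,3)
Step 4: ant0:(1,1)->S->(2,1) | ant1:(3,3)->N->(2,3)
  grid max=3 at (3,3)
Final grid:
  0 0 0 0
  0 0 0 0
  0 2 0 1
  0 0 0 3
  0 0 0 0
Max pheromone 3 at (3,3)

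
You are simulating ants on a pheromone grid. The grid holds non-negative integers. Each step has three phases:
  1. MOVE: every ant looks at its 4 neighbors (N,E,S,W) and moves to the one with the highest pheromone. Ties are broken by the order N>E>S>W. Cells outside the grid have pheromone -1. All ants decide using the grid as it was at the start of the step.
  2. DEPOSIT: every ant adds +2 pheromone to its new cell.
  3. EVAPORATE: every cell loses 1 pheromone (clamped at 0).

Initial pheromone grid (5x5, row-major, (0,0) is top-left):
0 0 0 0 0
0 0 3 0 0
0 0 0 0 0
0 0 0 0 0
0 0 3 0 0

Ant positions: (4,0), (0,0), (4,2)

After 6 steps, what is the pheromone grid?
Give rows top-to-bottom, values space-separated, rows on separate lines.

After step 1: ants at (3,0),(0,1),(3,2)
  0 1 0 0 0
  0 0 2 0 0
  0 0 0 0 0
  1 0 1 0 0
  0 0 2 0 0
After step 2: ants at (2,0),(0,2),(4,2)
  0 0 1 0 0
  0 0 1 0 0
  1 0 0 0 0
  0 0 0 0 0
  0 0 3 0 0
After step 3: ants at (1,0),(1,2),(3,2)
  0 0 0 0 0
  1 0 2 0 0
  0 0 0 0 0
  0 0 1 0 0
  0 0 2 0 0
After step 4: ants at (0,0),(0,2),(4,2)
  1 0 1 0 0
  0 0 1 0 0
  0 0 0 0 0
  0 0 0 0 0
  0 0 3 0 0
After step 5: ants at (0,1),(1,2),(3,2)
  0 1 0 0 0
  0 0 2 0 0
  0 0 0 0 0
  0 0 1 0 0
  0 0 2 0 0
After step 6: ants at (0,2),(0,2),(4,2)
  0 0 3 0 0
  0 0 1 0 0
  0 0 0 0 0
  0 0 0 0 0
  0 0 3 0 0

0 0 3 0 0
0 0 1 0 0
0 0 0 0 0
0 0 0 0 0
0 0 3 0 0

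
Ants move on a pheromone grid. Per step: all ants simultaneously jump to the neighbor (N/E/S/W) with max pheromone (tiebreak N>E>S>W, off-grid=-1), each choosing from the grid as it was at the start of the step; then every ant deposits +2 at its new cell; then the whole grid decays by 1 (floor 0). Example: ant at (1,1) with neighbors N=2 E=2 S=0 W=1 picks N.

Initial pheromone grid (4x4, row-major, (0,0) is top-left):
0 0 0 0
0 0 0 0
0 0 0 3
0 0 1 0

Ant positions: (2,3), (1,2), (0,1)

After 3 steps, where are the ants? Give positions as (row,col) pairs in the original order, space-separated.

Step 1: ant0:(2,3)->N->(1,3) | ant1:(1,2)->N->(0,2) | ant2:(0,1)->E->(0,2)
  grid max=3 at (0,2)
Step 2: ant0:(1,3)->S->(2,3) | ant1:(0,2)->E->(0,3) | ant2:(0,2)->E->(0,3)
  grid max=3 at (0,3)
Step 3: ant0:(2,3)->N->(1,3) | ant1:(0,3)->W->(0,2) | ant2:(0,3)->W->(0,2)
  grid max=5 at (0,2)

(1,3) (0,2) (0,2)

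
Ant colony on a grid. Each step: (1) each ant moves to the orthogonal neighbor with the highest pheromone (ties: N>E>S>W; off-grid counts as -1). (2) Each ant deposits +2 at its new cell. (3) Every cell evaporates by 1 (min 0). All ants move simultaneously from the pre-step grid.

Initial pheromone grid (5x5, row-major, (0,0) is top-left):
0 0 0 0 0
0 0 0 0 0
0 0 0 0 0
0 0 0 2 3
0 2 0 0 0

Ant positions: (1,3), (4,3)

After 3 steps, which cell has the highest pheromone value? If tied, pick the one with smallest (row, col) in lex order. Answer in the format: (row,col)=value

Step 1: ant0:(1,3)->N->(0,3) | ant1:(4,3)->N->(3,3)
  grid max=3 at (3,3)
Step 2: ant0:(0,3)->E->(0,4) | ant1:(3,3)->E->(3,4)
  grid max=3 at (3,4)
Step 3: ant0:(0,4)->S->(1,4) | ant1:(3,4)->W->(3,3)
  grid max=3 at (3,3)
Final grid:
  0 0 0 0 0
  0 0 0 0 1
  0 0 0 0 0
  0 0 0 3 2
  0 0 0 0 0
Max pheromone 3 at (3,3)

Answer: (3,3)=3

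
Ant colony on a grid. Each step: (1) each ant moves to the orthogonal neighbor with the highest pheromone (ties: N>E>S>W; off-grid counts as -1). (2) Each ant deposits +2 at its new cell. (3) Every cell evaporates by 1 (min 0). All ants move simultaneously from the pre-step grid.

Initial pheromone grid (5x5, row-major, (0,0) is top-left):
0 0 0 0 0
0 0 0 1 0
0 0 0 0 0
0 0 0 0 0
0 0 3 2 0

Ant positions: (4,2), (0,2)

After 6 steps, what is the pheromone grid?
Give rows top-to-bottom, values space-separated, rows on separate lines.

After step 1: ants at (4,3),(0,3)
  0 0 0 1 0
  0 0 0 0 0
  0 0 0 0 0
  0 0 0 0 0
  0 0 2 3 0
After step 2: ants at (4,2),(0,4)
  0 0 0 0 1
  0 0 0 0 0
  0 0 0 0 0
  0 0 0 0 0
  0 0 3 2 0
After step 3: ants at (4,3),(1,4)
  0 0 0 0 0
  0 0 0 0 1
  0 0 0 0 0
  0 0 0 0 0
  0 0 2 3 0
After step 4: ants at (4,2),(0,4)
  0 0 0 0 1
  0 0 0 0 0
  0 0 0 0 0
  0 0 0 0 0
  0 0 3 2 0
After step 5: ants at (4,3),(1,4)
  0 0 0 0 0
  0 0 0 0 1
  0 0 0 0 0
  0 0 0 0 0
  0 0 2 3 0
After step 6: ants at (4,2),(0,4)
  0 0 0 0 1
  0 0 0 0 0
  0 0 0 0 0
  0 0 0 0 0
  0 0 3 2 0

0 0 0 0 1
0 0 0 0 0
0 0 0 0 0
0 0 0 0 0
0 0 3 2 0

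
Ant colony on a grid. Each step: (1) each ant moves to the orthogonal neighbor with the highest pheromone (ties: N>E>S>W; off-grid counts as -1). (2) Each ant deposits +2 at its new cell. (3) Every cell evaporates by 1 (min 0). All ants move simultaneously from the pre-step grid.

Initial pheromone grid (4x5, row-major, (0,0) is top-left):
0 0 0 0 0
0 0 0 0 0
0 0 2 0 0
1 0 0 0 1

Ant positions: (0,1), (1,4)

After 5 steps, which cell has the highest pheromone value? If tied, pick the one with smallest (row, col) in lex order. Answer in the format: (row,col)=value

Answer: (0,4)=5

Derivation:
Step 1: ant0:(0,1)->E->(0,2) | ant1:(1,4)->N->(0,4)
  grid max=1 at (0,2)
Step 2: ant0:(0,2)->E->(0,3) | ant1:(0,4)->S->(1,4)
  grid max=1 at (0,3)
Step 3: ant0:(0,3)->E->(0,4) | ant1:(1,4)->N->(0,4)
  grid max=3 at (0,4)
Step 4: ant0:(0,4)->S->(1,4) | ant1:(0,4)->S->(1,4)
  grid max=3 at (1,4)
Step 5: ant0:(1,4)->N->(0,4) | ant1:(1,4)->N->(0,4)
  grid max=5 at (0,4)
Final grid:
  0 0 0 0 5
  0 0 0 0 2
  0 0 0 0 0
  0 0 0 0 0
Max pheromone 5 at (0,4)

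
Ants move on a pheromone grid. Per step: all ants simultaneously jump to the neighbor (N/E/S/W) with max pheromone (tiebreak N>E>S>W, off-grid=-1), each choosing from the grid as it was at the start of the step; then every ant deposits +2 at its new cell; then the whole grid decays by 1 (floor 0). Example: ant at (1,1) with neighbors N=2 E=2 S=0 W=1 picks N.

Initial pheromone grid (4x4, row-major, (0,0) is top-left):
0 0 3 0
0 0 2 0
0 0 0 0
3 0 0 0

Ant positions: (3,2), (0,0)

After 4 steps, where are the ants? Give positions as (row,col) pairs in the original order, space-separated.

Step 1: ant0:(3,2)->N->(2,2) | ant1:(0,0)->E->(0,1)
  grid max=2 at (0,2)
Step 2: ant0:(2,2)->N->(1,2) | ant1:(0,1)->E->(0,2)
  grid max=3 at (0,2)
Step 3: ant0:(1,2)->N->(0,2) | ant1:(0,2)->S->(1,2)
  grid max=4 at (0,2)
Step 4: ant0:(0,2)->S->(1,2) | ant1:(1,2)->N->(0,2)
  grid max=5 at (0,2)

(1,2) (0,2)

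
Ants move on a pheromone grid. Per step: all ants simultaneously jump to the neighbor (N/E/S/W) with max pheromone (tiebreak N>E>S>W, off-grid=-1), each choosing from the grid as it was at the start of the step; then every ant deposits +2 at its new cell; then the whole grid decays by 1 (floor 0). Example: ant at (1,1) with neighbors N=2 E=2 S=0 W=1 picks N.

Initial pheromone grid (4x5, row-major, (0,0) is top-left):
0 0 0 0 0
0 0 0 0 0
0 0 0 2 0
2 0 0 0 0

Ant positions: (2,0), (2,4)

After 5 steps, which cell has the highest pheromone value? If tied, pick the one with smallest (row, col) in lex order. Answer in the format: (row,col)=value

Step 1: ant0:(2,0)->S->(3,0) | ant1:(2,4)->W->(2,3)
  grid max=3 at (2,3)
Step 2: ant0:(3,0)->N->(2,0) | ant1:(2,3)->N->(1,3)
  grid max=2 at (2,3)
Step 3: ant0:(2,0)->S->(3,0) | ant1:(1,3)->S->(2,3)
  grid max=3 at (2,3)
Step 4: ant0:(3,0)->N->(2,0) | ant1:(2,3)->N->(1,3)
  grid max=2 at (2,3)
Step 5: ant0:(2,0)->S->(3,0) | ant1:(1,3)->S->(2,3)
  grid max=3 at (2,3)
Final grid:
  0 0 0 0 0
  0 0 0 0 0
  0 0 0 3 0
  3 0 0 0 0
Max pheromone 3 at (2,3)

Answer: (2,3)=3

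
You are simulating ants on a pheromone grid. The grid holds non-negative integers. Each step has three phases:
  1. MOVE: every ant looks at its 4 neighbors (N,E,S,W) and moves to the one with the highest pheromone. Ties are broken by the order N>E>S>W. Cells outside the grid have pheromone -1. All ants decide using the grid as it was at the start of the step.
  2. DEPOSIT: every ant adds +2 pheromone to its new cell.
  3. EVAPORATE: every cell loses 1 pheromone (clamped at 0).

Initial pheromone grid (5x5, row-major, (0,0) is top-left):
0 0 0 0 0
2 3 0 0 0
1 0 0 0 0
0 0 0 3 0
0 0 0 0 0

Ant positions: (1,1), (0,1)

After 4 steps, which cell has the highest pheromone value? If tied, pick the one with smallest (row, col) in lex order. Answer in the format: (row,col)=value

Answer: (1,1)=7

Derivation:
Step 1: ant0:(1,1)->W->(1,0) | ant1:(0,1)->S->(1,1)
  grid max=4 at (1,1)
Step 2: ant0:(1,0)->E->(1,1) | ant1:(1,1)->W->(1,0)
  grid max=5 at (1,1)
Step 3: ant0:(1,1)->W->(1,0) | ant1:(1,0)->E->(1,1)
  grid max=6 at (1,1)
Step 4: ant0:(1,0)->E->(1,1) | ant1:(1,1)->W->(1,0)
  grid max=7 at (1,1)
Final grid:
  0 0 0 0 0
  6 7 0 0 0
  0 0 0 0 0
  0 0 0 0 0
  0 0 0 0 0
Max pheromone 7 at (1,1)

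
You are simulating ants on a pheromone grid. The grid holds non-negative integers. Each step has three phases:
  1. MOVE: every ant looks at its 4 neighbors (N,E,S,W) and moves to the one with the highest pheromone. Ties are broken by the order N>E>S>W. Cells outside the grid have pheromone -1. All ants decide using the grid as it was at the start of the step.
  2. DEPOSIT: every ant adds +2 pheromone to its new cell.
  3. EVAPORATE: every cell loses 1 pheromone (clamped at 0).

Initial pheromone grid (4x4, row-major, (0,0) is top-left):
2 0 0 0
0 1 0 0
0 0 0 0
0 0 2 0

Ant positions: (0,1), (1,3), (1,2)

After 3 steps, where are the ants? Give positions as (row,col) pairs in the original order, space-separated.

Step 1: ant0:(0,1)->W->(0,0) | ant1:(1,3)->N->(0,3) | ant2:(1,2)->W->(1,1)
  grid max=3 at (0,0)
Step 2: ant0:(0,0)->E->(0,1) | ant1:(0,3)->S->(1,3) | ant2:(1,1)->N->(0,1)
  grid max=3 at (0,1)
Step 3: ant0:(0,1)->W->(0,0) | ant1:(1,3)->N->(0,3) | ant2:(0,1)->W->(0,0)
  grid max=5 at (0,0)

(0,0) (0,3) (0,0)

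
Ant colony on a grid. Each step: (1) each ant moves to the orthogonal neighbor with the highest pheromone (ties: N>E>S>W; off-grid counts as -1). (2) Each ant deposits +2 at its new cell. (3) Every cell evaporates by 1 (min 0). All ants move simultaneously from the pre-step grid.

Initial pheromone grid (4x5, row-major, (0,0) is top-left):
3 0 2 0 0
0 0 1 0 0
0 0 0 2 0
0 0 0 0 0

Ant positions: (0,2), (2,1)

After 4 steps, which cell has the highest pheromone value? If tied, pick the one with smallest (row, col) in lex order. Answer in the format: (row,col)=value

Step 1: ant0:(0,2)->S->(1,2) | ant1:(2,1)->N->(1,1)
  grid max=2 at (0,0)
Step 2: ant0:(1,2)->N->(0,2) | ant1:(1,1)->E->(1,2)
  grid max=3 at (1,2)
Step 3: ant0:(0,2)->S->(1,2) | ant1:(1,2)->N->(0,2)
  grid max=4 at (1,2)
Step 4: ant0:(1,2)->N->(0,2) | ant1:(0,2)->S->(1,2)
  grid max=5 at (1,2)
Final grid:
  0 0 4 0 0
  0 0 5 0 0
  0 0 0 0 0
  0 0 0 0 0
Max pheromone 5 at (1,2)

Answer: (1,2)=5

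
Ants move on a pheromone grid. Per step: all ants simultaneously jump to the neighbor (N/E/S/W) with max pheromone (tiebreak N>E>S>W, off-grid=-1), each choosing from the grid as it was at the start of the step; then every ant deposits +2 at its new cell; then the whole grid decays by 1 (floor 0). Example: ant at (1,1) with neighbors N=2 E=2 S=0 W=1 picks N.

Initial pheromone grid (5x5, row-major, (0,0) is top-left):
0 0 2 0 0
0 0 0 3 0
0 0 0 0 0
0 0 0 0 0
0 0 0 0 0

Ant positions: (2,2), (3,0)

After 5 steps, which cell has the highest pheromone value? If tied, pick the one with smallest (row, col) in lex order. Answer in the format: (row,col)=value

Answer: (1,3)=2

Derivation:
Step 1: ant0:(2,2)->N->(1,2) | ant1:(3,0)->N->(2,0)
  grid max=2 at (1,3)
Step 2: ant0:(1,2)->E->(1,3) | ant1:(2,0)->N->(1,0)
  grid max=3 at (1,3)
Step 3: ant0:(1,3)->N->(0,3) | ant1:(1,0)->N->(0,0)
  grid max=2 at (1,3)
Step 4: ant0:(0,3)->S->(1,3) | ant1:(0,0)->E->(0,1)
  grid max=3 at (1,3)
Step 5: ant0:(1,3)->N->(0,3) | ant1:(0,1)->E->(0,2)
  grid max=2 at (1,3)
Final grid:
  0 0 1 1 0
  0 0 0 2 0
  0 0 0 0 0
  0 0 0 0 0
  0 0 0 0 0
Max pheromone 2 at (1,3)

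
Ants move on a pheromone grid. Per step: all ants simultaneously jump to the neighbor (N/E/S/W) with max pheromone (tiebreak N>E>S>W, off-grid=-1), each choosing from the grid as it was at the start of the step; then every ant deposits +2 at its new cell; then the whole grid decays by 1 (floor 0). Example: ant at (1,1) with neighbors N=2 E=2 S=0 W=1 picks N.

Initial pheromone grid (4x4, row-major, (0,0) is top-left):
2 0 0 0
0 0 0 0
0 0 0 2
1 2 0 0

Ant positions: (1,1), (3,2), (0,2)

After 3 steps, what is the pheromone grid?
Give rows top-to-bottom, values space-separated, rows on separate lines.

After step 1: ants at (0,1),(3,1),(0,3)
  1 1 0 1
  0 0 0 0
  0 0 0 1
  0 3 0 0
After step 2: ants at (0,0),(2,1),(1,3)
  2 0 0 0
  0 0 0 1
  0 1 0 0
  0 2 0 0
After step 3: ants at (0,1),(3,1),(0,3)
  1 1 0 1
  0 0 0 0
  0 0 0 0
  0 3 0 0

1 1 0 1
0 0 0 0
0 0 0 0
0 3 0 0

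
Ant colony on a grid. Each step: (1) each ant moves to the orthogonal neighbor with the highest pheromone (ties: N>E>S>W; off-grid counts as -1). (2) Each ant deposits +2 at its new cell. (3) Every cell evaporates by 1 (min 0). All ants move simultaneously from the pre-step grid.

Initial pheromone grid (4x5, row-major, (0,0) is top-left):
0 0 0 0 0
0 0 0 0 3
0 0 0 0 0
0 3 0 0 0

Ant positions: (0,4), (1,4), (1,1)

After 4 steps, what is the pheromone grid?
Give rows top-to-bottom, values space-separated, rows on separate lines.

After step 1: ants at (1,4),(0,4),(0,1)
  0 1 0 0 1
  0 0 0 0 4
  0 0 0 0 0
  0 2 0 0 0
After step 2: ants at (0,4),(1,4),(0,2)
  0 0 1 0 2
  0 0 0 0 5
  0 0 0 0 0
  0 1 0 0 0
After step 3: ants at (1,4),(0,4),(0,3)
  0 0 0 1 3
  0 0 0 0 6
  0 0 0 0 0
  0 0 0 0 0
After step 4: ants at (0,4),(1,4),(0,4)
  0 0 0 0 6
  0 0 0 0 7
  0 0 0 0 0
  0 0 0 0 0

0 0 0 0 6
0 0 0 0 7
0 0 0 0 0
0 0 0 0 0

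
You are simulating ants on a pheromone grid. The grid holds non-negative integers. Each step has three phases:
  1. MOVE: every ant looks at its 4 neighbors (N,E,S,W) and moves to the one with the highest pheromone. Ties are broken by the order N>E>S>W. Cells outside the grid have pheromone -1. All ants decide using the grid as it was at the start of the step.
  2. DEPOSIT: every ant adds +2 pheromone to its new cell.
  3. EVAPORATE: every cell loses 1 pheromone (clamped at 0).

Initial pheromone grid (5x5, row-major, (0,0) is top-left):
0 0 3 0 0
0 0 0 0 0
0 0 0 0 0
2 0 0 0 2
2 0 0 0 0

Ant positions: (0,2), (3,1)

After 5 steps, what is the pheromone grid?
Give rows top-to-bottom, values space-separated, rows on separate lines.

After step 1: ants at (0,3),(3,0)
  0 0 2 1 0
  0 0 0 0 0
  0 0 0 0 0
  3 0 0 0 1
  1 0 0 0 0
After step 2: ants at (0,2),(4,0)
  0 0 3 0 0
  0 0 0 0 0
  0 0 0 0 0
  2 0 0 0 0
  2 0 0 0 0
After step 3: ants at (0,3),(3,0)
  0 0 2 1 0
  0 0 0 0 0
  0 0 0 0 0
  3 0 0 0 0
  1 0 0 0 0
After step 4: ants at (0,2),(4,0)
  0 0 3 0 0
  0 0 0 0 0
  0 0 0 0 0
  2 0 0 0 0
  2 0 0 0 0
After step 5: ants at (0,3),(3,0)
  0 0 2 1 0
  0 0 0 0 0
  0 0 0 0 0
  3 0 0 0 0
  1 0 0 0 0

0 0 2 1 0
0 0 0 0 0
0 0 0 0 0
3 0 0 0 0
1 0 0 0 0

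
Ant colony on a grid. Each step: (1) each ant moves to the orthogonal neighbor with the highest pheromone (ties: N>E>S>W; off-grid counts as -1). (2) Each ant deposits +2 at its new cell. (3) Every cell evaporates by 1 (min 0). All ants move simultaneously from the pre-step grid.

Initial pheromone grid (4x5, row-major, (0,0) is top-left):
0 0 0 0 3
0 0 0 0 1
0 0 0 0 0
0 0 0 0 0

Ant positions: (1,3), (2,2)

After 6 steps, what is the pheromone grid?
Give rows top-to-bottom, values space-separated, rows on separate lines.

After step 1: ants at (1,4),(1,2)
  0 0 0 0 2
  0 0 1 0 2
  0 0 0 0 0
  0 0 0 0 0
After step 2: ants at (0,4),(0,2)
  0 0 1 0 3
  0 0 0 0 1
  0 0 0 0 0
  0 0 0 0 0
After step 3: ants at (1,4),(0,3)
  0 0 0 1 2
  0 0 0 0 2
  0 0 0 0 0
  0 0 0 0 0
After step 4: ants at (0,4),(0,4)
  0 0 0 0 5
  0 0 0 0 1
  0 0 0 0 0
  0 0 0 0 0
After step 5: ants at (1,4),(1,4)
  0 0 0 0 4
  0 0 0 0 4
  0 0 0 0 0
  0 0 0 0 0
After step 6: ants at (0,4),(0,4)
  0 0 0 0 7
  0 0 0 0 3
  0 0 0 0 0
  0 0 0 0 0

0 0 0 0 7
0 0 0 0 3
0 0 0 0 0
0 0 0 0 0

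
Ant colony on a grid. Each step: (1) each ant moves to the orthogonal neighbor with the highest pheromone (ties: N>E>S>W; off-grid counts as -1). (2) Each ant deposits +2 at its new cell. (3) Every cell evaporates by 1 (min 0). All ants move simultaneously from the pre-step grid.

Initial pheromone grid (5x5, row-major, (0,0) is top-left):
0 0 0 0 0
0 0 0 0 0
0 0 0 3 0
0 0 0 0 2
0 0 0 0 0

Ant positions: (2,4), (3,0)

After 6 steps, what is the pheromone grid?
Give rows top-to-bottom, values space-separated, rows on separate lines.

After step 1: ants at (2,3),(2,0)
  0 0 0 0 0
  0 0 0 0 0
  1 0 0 4 0
  0 0 0 0 1
  0 0 0 0 0
After step 2: ants at (1,3),(1,0)
  0 0 0 0 0
  1 0 0 1 0
  0 0 0 3 0
  0 0 0 0 0
  0 0 0 0 0
After step 3: ants at (2,3),(0,0)
  1 0 0 0 0
  0 0 0 0 0
  0 0 0 4 0
  0 0 0 0 0
  0 0 0 0 0
After step 4: ants at (1,3),(0,1)
  0 1 0 0 0
  0 0 0 1 0
  0 0 0 3 0
  0 0 0 0 0
  0 0 0 0 0
After step 5: ants at (2,3),(0,2)
  0 0 1 0 0
  0 0 0 0 0
  0 0 0 4 0
  0 0 0 0 0
  0 0 0 0 0
After step 6: ants at (1,3),(0,3)
  0 0 0 1 0
  0 0 0 1 0
  0 0 0 3 0
  0 0 0 0 0
  0 0 0 0 0

0 0 0 1 0
0 0 0 1 0
0 0 0 3 0
0 0 0 0 0
0 0 0 0 0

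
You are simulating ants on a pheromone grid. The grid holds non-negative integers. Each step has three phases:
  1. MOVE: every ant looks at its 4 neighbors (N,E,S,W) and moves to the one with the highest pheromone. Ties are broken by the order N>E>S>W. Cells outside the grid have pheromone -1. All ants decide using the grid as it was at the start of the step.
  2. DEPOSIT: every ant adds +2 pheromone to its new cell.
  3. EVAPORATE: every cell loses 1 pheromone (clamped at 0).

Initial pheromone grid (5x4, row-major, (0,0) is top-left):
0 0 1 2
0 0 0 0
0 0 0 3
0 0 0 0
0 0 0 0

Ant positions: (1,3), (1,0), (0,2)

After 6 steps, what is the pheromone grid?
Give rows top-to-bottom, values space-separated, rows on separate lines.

After step 1: ants at (2,3),(0,0),(0,3)
  1 0 0 3
  0 0 0 0
  0 0 0 4
  0 0 0 0
  0 0 0 0
After step 2: ants at (1,3),(0,1),(1,3)
  0 1 0 2
  0 0 0 3
  0 0 0 3
  0 0 0 0
  0 0 0 0
After step 3: ants at (2,3),(0,2),(2,3)
  0 0 1 1
  0 0 0 2
  0 0 0 6
  0 0 0 0
  0 0 0 0
After step 4: ants at (1,3),(0,3),(1,3)
  0 0 0 2
  0 0 0 5
  0 0 0 5
  0 0 0 0
  0 0 0 0
After step 5: ants at (2,3),(1,3),(2,3)
  0 0 0 1
  0 0 0 6
  0 0 0 8
  0 0 0 0
  0 0 0 0
After step 6: ants at (1,3),(2,3),(1,3)
  0 0 0 0
  0 0 0 9
  0 0 0 9
  0 0 0 0
  0 0 0 0

0 0 0 0
0 0 0 9
0 0 0 9
0 0 0 0
0 0 0 0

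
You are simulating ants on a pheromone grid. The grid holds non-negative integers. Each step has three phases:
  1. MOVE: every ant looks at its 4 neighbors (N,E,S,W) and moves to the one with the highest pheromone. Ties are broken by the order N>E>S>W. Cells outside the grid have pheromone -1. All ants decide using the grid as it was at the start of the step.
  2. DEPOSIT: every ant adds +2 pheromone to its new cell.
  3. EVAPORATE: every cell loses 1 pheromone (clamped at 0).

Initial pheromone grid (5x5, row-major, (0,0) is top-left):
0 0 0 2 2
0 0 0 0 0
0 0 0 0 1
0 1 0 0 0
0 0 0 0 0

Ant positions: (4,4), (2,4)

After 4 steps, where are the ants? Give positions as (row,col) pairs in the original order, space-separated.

Step 1: ant0:(4,4)->N->(3,4) | ant1:(2,4)->N->(1,4)
  grid max=1 at (0,3)
Step 2: ant0:(3,4)->N->(2,4) | ant1:(1,4)->N->(0,4)
  grid max=2 at (0,4)
Step 3: ant0:(2,4)->N->(1,4) | ant1:(0,4)->S->(1,4)
  grid max=3 at (1,4)
Step 4: ant0:(1,4)->N->(0,4) | ant1:(1,4)->N->(0,4)
  grid max=4 at (0,4)

(0,4) (0,4)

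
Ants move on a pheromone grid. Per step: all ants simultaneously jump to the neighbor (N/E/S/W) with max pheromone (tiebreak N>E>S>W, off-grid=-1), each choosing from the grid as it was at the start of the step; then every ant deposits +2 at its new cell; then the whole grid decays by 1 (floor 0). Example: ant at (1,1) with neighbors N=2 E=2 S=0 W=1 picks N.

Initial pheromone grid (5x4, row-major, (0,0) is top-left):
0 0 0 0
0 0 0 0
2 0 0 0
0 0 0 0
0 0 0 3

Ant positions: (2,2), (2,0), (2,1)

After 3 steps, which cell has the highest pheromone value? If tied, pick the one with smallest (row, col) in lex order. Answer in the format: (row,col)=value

Step 1: ant0:(2,2)->N->(1,2) | ant1:(2,0)->N->(1,0) | ant2:(2,1)->W->(2,0)
  grid max=3 at (2,0)
Step 2: ant0:(1,2)->N->(0,2) | ant1:(1,0)->S->(2,0) | ant2:(2,0)->N->(1,0)
  grid max=4 at (2,0)
Step 3: ant0:(0,2)->E->(0,3) | ant1:(2,0)->N->(1,0) | ant2:(1,0)->S->(2,0)
  grid max=5 at (2,0)
Final grid:
  0 0 0 1
  3 0 0 0
  5 0 0 0
  0 0 0 0
  0 0 0 0
Max pheromone 5 at (2,0)

Answer: (2,0)=5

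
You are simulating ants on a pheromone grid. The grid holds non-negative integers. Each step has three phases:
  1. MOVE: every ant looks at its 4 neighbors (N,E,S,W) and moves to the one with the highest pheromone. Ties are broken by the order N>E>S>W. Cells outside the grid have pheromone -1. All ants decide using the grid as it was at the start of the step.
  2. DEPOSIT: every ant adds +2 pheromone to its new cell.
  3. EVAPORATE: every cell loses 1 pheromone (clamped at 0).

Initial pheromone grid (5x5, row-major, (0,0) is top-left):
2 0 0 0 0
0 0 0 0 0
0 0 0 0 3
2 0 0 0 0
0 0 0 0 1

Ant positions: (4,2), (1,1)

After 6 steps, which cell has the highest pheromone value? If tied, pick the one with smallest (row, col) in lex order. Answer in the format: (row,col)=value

Step 1: ant0:(4,2)->N->(3,2) | ant1:(1,1)->N->(0,1)
  grid max=2 at (2,4)
Step 2: ant0:(3,2)->N->(2,2) | ant1:(0,1)->W->(0,0)
  grid max=2 at (0,0)
Step 3: ant0:(2,2)->N->(1,2) | ant1:(0,0)->E->(0,1)
  grid max=1 at (0,0)
Step 4: ant0:(1,2)->N->(0,2) | ant1:(0,1)->W->(0,0)
  grid max=2 at (0,0)
Step 5: ant0:(0,2)->E->(0,3) | ant1:(0,0)->E->(0,1)
  grid max=1 at (0,0)
Step 6: ant0:(0,3)->E->(0,4) | ant1:(0,1)->W->(0,0)
  grid max=2 at (0,0)
Final grid:
  2 0 0 0 1
  0 0 0 0 0
  0 0 0 0 0
  0 0 0 0 0
  0 0 0 0 0
Max pheromone 2 at (0,0)

Answer: (0,0)=2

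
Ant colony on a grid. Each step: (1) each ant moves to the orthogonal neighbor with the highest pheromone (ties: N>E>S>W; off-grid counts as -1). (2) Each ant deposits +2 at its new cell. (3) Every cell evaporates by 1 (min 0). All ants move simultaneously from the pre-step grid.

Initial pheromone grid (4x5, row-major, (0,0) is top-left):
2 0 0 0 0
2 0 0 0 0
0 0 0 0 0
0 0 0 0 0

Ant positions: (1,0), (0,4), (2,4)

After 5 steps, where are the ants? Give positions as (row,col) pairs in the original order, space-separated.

Step 1: ant0:(1,0)->N->(0,0) | ant1:(0,4)->S->(1,4) | ant2:(2,4)->N->(1,4)
  grid max=3 at (0,0)
Step 2: ant0:(0,0)->S->(1,0) | ant1:(1,4)->N->(0,4) | ant2:(1,4)->N->(0,4)
  grid max=3 at (0,4)
Step 3: ant0:(1,0)->N->(0,0) | ant1:(0,4)->S->(1,4) | ant2:(0,4)->S->(1,4)
  grid max=5 at (1,4)
Step 4: ant0:(0,0)->S->(1,0) | ant1:(1,4)->N->(0,4) | ant2:(1,4)->N->(0,4)
  grid max=5 at (0,4)
Step 5: ant0:(1,0)->N->(0,0) | ant1:(0,4)->S->(1,4) | ant2:(0,4)->S->(1,4)
  grid max=7 at (1,4)

(0,0) (1,4) (1,4)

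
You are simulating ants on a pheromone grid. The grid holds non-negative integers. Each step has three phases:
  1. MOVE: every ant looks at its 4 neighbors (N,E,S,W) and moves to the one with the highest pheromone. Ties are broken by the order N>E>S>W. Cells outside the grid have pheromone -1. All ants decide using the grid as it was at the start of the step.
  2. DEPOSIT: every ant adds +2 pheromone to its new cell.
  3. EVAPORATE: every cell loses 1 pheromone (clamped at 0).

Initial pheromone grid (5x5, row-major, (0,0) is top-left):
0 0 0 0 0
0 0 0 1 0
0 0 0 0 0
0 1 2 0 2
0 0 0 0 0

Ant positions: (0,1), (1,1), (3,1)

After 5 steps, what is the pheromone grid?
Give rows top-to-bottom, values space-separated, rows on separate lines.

After step 1: ants at (0,2),(0,1),(3,2)
  0 1 1 0 0
  0 0 0 0 0
  0 0 0 0 0
  0 0 3 0 1
  0 0 0 0 0
After step 2: ants at (0,1),(0,2),(2,2)
  0 2 2 0 0
  0 0 0 0 0
  0 0 1 0 0
  0 0 2 0 0
  0 0 0 0 0
After step 3: ants at (0,2),(0,1),(3,2)
  0 3 3 0 0
  0 0 0 0 0
  0 0 0 0 0
  0 0 3 0 0
  0 0 0 0 0
After step 4: ants at (0,1),(0,2),(2,2)
  0 4 4 0 0
  0 0 0 0 0
  0 0 1 0 0
  0 0 2 0 0
  0 0 0 0 0
After step 5: ants at (0,2),(0,1),(3,2)
  0 5 5 0 0
  0 0 0 0 0
  0 0 0 0 0
  0 0 3 0 0
  0 0 0 0 0

0 5 5 0 0
0 0 0 0 0
0 0 0 0 0
0 0 3 0 0
0 0 0 0 0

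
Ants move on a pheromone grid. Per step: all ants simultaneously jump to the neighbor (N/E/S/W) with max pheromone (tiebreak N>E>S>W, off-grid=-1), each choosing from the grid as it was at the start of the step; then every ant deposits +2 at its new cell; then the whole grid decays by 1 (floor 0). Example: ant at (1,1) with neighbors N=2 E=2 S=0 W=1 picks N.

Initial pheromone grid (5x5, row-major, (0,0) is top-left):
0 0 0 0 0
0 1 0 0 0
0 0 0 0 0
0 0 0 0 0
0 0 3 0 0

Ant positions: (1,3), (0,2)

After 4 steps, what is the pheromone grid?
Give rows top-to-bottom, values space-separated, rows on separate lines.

After step 1: ants at (0,3),(0,3)
  0 0 0 3 0
  0 0 0 0 0
  0 0 0 0 0
  0 0 0 0 0
  0 0 2 0 0
After step 2: ants at (0,4),(0,4)
  0 0 0 2 3
  0 0 0 0 0
  0 0 0 0 0
  0 0 0 0 0
  0 0 1 0 0
After step 3: ants at (0,3),(0,3)
  0 0 0 5 2
  0 0 0 0 0
  0 0 0 0 0
  0 0 0 0 0
  0 0 0 0 0
After step 4: ants at (0,4),(0,4)
  0 0 0 4 5
  0 0 0 0 0
  0 0 0 0 0
  0 0 0 0 0
  0 0 0 0 0

0 0 0 4 5
0 0 0 0 0
0 0 0 0 0
0 0 0 0 0
0 0 0 0 0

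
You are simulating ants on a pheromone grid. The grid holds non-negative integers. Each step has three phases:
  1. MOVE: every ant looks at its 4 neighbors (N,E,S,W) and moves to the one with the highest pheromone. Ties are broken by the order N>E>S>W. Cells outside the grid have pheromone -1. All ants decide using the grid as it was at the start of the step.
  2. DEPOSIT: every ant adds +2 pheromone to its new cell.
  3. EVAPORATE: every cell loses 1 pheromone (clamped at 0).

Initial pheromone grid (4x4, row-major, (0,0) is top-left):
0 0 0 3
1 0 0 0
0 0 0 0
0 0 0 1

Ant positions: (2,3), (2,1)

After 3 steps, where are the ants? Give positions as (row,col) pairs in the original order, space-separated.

Step 1: ant0:(2,3)->S->(3,3) | ant1:(2,1)->N->(1,1)
  grid max=2 at (0,3)
Step 2: ant0:(3,3)->N->(2,3) | ant1:(1,1)->N->(0,1)
  grid max=1 at (0,1)
Step 3: ant0:(2,3)->S->(3,3) | ant1:(0,1)->E->(0,2)
  grid max=2 at (3,3)

(3,3) (0,2)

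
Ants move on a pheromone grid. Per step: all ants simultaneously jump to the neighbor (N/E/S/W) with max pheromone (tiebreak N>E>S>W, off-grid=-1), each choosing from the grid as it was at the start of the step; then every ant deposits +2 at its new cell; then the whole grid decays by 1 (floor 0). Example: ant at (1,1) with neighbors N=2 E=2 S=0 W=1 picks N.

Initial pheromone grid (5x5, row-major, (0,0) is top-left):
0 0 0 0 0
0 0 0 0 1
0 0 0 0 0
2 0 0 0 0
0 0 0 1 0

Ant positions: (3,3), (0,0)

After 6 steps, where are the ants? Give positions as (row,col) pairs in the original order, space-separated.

Step 1: ant0:(3,3)->S->(4,3) | ant1:(0,0)->E->(0,1)
  grid max=2 at (4,3)
Step 2: ant0:(4,3)->N->(3,3) | ant1:(0,1)->E->(0,2)
  grid max=1 at (0,2)
Step 3: ant0:(3,3)->S->(4,3) | ant1:(0,2)->E->(0,3)
  grid max=2 at (4,3)
Step 4: ant0:(4,3)->N->(3,3) | ant1:(0,3)->E->(0,4)
  grid max=1 at (0,4)
Step 5: ant0:(3,3)->S->(4,3) | ant1:(0,4)->S->(1,4)
  grid max=2 at (4,3)
Step 6: ant0:(4,3)->N->(3,3) | ant1:(1,4)->N->(0,4)
  grid max=1 at (0,4)

(3,3) (0,4)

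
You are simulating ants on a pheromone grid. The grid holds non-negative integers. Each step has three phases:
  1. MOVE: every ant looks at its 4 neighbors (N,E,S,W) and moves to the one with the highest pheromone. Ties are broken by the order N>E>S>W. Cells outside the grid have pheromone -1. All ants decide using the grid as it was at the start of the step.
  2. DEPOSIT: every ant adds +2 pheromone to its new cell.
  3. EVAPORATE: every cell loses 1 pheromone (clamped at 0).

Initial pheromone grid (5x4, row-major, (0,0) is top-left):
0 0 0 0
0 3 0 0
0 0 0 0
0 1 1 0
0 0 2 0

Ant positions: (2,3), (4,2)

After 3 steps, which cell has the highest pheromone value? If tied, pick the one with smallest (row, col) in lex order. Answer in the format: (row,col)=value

Answer: (3,2)=2

Derivation:
Step 1: ant0:(2,3)->N->(1,3) | ant1:(4,2)->N->(3,2)
  grid max=2 at (1,1)
Step 2: ant0:(1,3)->N->(0,3) | ant1:(3,2)->S->(4,2)
  grid max=2 at (4,2)
Step 3: ant0:(0,3)->S->(1,3) | ant1:(4,2)->N->(3,2)
  grid max=2 at (3,2)
Final grid:
  0 0 0 0
  0 0 0 1
  0 0 0 0
  0 0 2 0
  0 0 1 0
Max pheromone 2 at (3,2)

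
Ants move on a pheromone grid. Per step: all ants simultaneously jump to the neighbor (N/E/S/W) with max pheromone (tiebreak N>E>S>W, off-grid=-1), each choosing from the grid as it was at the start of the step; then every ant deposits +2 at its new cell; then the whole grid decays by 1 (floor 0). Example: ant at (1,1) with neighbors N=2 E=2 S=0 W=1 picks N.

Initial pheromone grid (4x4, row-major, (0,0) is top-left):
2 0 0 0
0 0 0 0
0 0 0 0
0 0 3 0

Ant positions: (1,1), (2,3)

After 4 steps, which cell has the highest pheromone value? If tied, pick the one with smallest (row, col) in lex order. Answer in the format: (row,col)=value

Step 1: ant0:(1,1)->N->(0,1) | ant1:(2,3)->N->(1,3)
  grid max=2 at (3,2)
Step 2: ant0:(0,1)->W->(0,0) | ant1:(1,3)->N->(0,3)
  grid max=2 at (0,0)
Step 3: ant0:(0,0)->E->(0,1) | ant1:(0,3)->S->(1,3)
  grid max=1 at (0,0)
Step 4: ant0:(0,1)->W->(0,0) | ant1:(1,3)->N->(0,3)
  grid max=2 at (0,0)
Final grid:
  2 0 0 1
  0 0 0 0
  0 0 0 0
  0 0 0 0
Max pheromone 2 at (0,0)

Answer: (0,0)=2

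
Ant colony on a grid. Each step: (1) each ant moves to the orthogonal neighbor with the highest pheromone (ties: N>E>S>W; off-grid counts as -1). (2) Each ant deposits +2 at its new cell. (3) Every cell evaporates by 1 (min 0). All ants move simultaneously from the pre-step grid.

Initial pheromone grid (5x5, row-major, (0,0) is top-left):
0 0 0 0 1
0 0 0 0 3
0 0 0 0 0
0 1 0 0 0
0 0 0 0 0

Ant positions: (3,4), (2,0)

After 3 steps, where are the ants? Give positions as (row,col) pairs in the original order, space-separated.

Step 1: ant0:(3,4)->N->(2,4) | ant1:(2,0)->N->(1,0)
  grid max=2 at (1,4)
Step 2: ant0:(2,4)->N->(1,4) | ant1:(1,0)->N->(0,0)
  grid max=3 at (1,4)
Step 3: ant0:(1,4)->N->(0,4) | ant1:(0,0)->E->(0,1)
  grid max=2 at (1,4)

(0,4) (0,1)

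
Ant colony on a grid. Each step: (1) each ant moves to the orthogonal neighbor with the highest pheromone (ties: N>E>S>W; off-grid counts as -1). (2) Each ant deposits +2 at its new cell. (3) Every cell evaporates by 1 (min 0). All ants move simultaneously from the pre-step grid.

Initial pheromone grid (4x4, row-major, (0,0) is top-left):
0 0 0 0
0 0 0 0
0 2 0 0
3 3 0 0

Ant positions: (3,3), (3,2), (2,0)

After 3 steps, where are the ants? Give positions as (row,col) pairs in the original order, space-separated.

Step 1: ant0:(3,3)->N->(2,3) | ant1:(3,2)->W->(3,1) | ant2:(2,0)->S->(3,0)
  grid max=4 at (3,0)
Step 2: ant0:(2,3)->N->(1,3) | ant1:(3,1)->W->(3,0) | ant2:(3,0)->E->(3,1)
  grid max=5 at (3,0)
Step 3: ant0:(1,3)->N->(0,3) | ant1:(3,0)->E->(3,1) | ant2:(3,1)->W->(3,0)
  grid max=6 at (3,0)

(0,3) (3,1) (3,0)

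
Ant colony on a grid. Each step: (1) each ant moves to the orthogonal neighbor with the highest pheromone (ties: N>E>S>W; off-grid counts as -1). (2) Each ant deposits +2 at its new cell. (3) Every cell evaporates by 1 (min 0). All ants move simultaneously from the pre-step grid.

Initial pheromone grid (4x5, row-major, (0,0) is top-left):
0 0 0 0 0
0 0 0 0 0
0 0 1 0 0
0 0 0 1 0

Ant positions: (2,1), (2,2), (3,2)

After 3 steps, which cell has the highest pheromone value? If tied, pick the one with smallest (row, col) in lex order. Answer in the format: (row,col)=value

Step 1: ant0:(2,1)->E->(2,2) | ant1:(2,2)->N->(1,2) | ant2:(3,2)->N->(2,2)
  grid max=4 at (2,2)
Step 2: ant0:(2,2)->N->(1,2) | ant1:(1,2)->S->(2,2) | ant2:(2,2)->N->(1,2)
  grid max=5 at (2,2)
Step 3: ant0:(1,2)->S->(2,2) | ant1:(2,2)->N->(1,2) | ant2:(1,2)->S->(2,2)
  grid max=8 at (2,2)
Final grid:
  0 0 0 0 0
  0 0 5 0 0
  0 0 8 0 0
  0 0 0 0 0
Max pheromone 8 at (2,2)

Answer: (2,2)=8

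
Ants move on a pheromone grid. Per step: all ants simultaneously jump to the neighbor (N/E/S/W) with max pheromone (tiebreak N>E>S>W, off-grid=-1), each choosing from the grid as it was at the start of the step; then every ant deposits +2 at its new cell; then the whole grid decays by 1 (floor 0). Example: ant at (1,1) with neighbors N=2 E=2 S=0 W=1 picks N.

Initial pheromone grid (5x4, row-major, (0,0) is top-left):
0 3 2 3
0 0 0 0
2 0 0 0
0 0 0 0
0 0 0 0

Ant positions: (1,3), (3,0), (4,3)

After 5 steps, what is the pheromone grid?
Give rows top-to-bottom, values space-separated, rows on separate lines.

After step 1: ants at (0,3),(2,0),(3,3)
  0 2 1 4
  0 0 0 0
  3 0 0 0
  0 0 0 1
  0 0 0 0
After step 2: ants at (0,2),(1,0),(2,3)
  0 1 2 3
  1 0 0 0
  2 0 0 1
  0 0 0 0
  0 0 0 0
After step 3: ants at (0,3),(2,0),(1,3)
  0 0 1 4
  0 0 0 1
  3 0 0 0
  0 0 0 0
  0 0 0 0
After step 4: ants at (1,3),(1,0),(0,3)
  0 0 0 5
  1 0 0 2
  2 0 0 0
  0 0 0 0
  0 0 0 0
After step 5: ants at (0,3),(2,0),(1,3)
  0 0 0 6
  0 0 0 3
  3 0 0 0
  0 0 0 0
  0 0 0 0

0 0 0 6
0 0 0 3
3 0 0 0
0 0 0 0
0 0 0 0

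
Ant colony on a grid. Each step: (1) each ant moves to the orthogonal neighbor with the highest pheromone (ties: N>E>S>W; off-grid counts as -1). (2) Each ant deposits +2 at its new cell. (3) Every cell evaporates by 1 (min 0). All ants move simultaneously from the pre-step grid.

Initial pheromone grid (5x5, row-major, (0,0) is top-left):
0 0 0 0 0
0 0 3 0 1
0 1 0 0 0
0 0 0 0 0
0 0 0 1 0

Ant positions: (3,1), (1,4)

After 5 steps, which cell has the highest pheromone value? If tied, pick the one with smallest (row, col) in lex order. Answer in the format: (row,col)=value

Answer: (1,2)=2

Derivation:
Step 1: ant0:(3,1)->N->(2,1) | ant1:(1,4)->N->(0,4)
  grid max=2 at (1,2)
Step 2: ant0:(2,1)->N->(1,1) | ant1:(0,4)->S->(1,4)
  grid max=1 at (1,1)
Step 3: ant0:(1,1)->E->(1,2) | ant1:(1,4)->N->(0,4)
  grid max=2 at (1,2)
Step 4: ant0:(1,2)->N->(0,2) | ant1:(0,4)->S->(1,4)
  grid max=1 at (0,2)
Step 5: ant0:(0,2)->S->(1,2) | ant1:(1,4)->N->(0,4)
  grid max=2 at (1,2)
Final grid:
  0 0 0 0 1
  0 0 2 0 0
  0 0 0 0 0
  0 0 0 0 0
  0 0 0 0 0
Max pheromone 2 at (1,2)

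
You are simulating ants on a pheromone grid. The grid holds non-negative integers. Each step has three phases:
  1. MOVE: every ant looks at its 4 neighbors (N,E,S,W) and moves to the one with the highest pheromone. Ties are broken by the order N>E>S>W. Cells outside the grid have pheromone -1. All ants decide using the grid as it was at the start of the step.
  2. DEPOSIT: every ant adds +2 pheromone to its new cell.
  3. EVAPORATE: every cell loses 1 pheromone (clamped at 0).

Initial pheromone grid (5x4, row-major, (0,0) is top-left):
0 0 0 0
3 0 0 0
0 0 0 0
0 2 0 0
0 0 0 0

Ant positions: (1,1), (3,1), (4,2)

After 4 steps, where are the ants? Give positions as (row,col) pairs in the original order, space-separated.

Step 1: ant0:(1,1)->W->(1,0) | ant1:(3,1)->N->(2,1) | ant2:(4,2)->N->(3,2)
  grid max=4 at (1,0)
Step 2: ant0:(1,0)->N->(0,0) | ant1:(2,1)->S->(3,1) | ant2:(3,2)->W->(3,1)
  grid max=4 at (3,1)
Step 3: ant0:(0,0)->S->(1,0) | ant1:(3,1)->N->(2,1) | ant2:(3,1)->N->(2,1)
  grid max=4 at (1,0)
Step 4: ant0:(1,0)->N->(0,0) | ant1:(2,1)->S->(3,1) | ant2:(2,1)->S->(3,1)
  grid max=6 at (3,1)

(0,0) (3,1) (3,1)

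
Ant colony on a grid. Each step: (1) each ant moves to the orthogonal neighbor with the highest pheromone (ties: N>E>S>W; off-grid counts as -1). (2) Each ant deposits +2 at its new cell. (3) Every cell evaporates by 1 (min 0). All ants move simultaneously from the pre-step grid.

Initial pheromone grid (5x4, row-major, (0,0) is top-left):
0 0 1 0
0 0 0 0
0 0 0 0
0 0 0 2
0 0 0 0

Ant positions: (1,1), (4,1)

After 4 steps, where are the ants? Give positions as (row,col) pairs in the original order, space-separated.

Step 1: ant0:(1,1)->N->(0,1) | ant1:(4,1)->N->(3,1)
  grid max=1 at (0,1)
Step 2: ant0:(0,1)->E->(0,2) | ant1:(3,1)->N->(2,1)
  grid max=1 at (0,2)
Step 3: ant0:(0,2)->E->(0,3) | ant1:(2,1)->N->(1,1)
  grid max=1 at (0,3)
Step 4: ant0:(0,3)->S->(1,3) | ant1:(1,1)->N->(0,1)
  grid max=1 at (0,1)

(1,3) (0,1)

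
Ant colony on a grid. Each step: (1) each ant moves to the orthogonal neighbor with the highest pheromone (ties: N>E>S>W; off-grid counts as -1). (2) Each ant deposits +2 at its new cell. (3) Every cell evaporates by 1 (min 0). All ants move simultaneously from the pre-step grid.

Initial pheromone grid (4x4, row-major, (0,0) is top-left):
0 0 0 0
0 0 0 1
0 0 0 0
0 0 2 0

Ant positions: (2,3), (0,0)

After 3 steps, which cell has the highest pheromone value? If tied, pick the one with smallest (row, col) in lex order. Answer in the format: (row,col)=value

Step 1: ant0:(2,3)->N->(1,3) | ant1:(0,0)->E->(0,1)
  grid max=2 at (1,3)
Step 2: ant0:(1,3)->N->(0,3) | ant1:(0,1)->E->(0,2)
  grid max=1 at (0,2)
Step 3: ant0:(0,3)->S->(1,3) | ant1:(0,2)->E->(0,3)
  grid max=2 at (0,3)
Final grid:
  0 0 0 2
  0 0 0 2
  0 0 0 0
  0 0 0 0
Max pheromone 2 at (0,3)

Answer: (0,3)=2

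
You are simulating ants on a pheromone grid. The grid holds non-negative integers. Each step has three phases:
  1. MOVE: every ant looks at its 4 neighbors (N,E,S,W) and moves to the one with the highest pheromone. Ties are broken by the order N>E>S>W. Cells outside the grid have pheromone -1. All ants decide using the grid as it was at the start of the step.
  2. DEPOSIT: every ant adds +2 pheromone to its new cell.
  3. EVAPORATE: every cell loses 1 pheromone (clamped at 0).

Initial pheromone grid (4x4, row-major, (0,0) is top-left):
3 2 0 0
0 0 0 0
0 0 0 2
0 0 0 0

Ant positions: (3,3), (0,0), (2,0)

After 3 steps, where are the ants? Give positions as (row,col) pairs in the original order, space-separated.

Step 1: ant0:(3,3)->N->(2,3) | ant1:(0,0)->E->(0,1) | ant2:(2,0)->N->(1,0)
  grid max=3 at (0,1)
Step 2: ant0:(2,3)->N->(1,3) | ant1:(0,1)->W->(0,0) | ant2:(1,0)->N->(0,0)
  grid max=5 at (0,0)
Step 3: ant0:(1,3)->S->(2,3) | ant1:(0,0)->E->(0,1) | ant2:(0,0)->E->(0,1)
  grid max=5 at (0,1)

(2,3) (0,1) (0,1)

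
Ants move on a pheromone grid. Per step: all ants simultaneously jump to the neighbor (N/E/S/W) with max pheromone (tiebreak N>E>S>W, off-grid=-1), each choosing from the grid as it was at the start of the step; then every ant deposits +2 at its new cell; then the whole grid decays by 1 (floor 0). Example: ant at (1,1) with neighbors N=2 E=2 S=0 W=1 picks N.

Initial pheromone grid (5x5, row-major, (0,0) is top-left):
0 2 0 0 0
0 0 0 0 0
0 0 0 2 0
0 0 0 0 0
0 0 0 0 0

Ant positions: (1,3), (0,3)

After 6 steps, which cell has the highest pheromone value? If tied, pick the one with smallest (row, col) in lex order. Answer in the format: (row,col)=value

Step 1: ant0:(1,3)->S->(2,3) | ant1:(0,3)->E->(0,4)
  grid max=3 at (2,3)
Step 2: ant0:(2,3)->N->(1,3) | ant1:(0,4)->S->(1,4)
  grid max=2 at (2,3)
Step 3: ant0:(1,3)->S->(2,3) | ant1:(1,4)->W->(1,3)
  grid max=3 at (2,3)
Step 4: ant0:(2,3)->N->(1,3) | ant1:(1,3)->S->(2,3)
  grid max=4 at (2,3)
Step 5: ant0:(1,3)->S->(2,3) | ant1:(2,3)->N->(1,3)
  grid max=5 at (2,3)
Step 6: ant0:(2,3)->N->(1,3) | ant1:(1,3)->S->(2,3)
  grid max=6 at (2,3)
Final grid:
  0 0 0 0 0
  0 0 0 5 0
  0 0 0 6 0
  0 0 0 0 0
  0 0 0 0 0
Max pheromone 6 at (2,3)

Answer: (2,3)=6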